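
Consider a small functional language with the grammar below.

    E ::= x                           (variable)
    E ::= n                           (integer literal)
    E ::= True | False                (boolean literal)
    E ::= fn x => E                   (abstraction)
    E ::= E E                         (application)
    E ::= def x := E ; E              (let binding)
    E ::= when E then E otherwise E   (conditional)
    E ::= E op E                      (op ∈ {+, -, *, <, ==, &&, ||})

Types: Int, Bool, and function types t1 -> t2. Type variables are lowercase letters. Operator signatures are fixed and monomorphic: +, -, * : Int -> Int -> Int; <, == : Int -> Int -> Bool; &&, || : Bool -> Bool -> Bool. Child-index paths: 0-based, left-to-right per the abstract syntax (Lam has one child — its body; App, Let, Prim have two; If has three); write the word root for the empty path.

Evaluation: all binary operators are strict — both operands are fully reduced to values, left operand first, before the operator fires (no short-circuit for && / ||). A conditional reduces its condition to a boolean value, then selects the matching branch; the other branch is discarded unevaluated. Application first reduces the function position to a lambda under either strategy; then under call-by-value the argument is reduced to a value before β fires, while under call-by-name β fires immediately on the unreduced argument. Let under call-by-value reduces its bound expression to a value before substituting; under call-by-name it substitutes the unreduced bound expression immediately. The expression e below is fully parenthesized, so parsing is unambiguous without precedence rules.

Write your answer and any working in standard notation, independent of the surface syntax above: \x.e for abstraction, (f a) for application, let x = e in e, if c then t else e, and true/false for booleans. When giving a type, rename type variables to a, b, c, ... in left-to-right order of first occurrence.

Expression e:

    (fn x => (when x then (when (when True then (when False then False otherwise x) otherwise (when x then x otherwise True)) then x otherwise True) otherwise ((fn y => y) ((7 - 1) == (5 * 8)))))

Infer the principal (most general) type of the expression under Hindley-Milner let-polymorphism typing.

Answer: Bool -> Bool

Derivation:
x : a
  unify a ~ Bool
  unify Bool ~ Bool
  unify Bool ~ Bool
x : Bool
  unify Bool ~ Bool
x : Bool
  unify Bool ~ Bool
x : Bool
  unify Bool ~ Bool
  unify Bool ~ Bool
  unify Bool ~ Bool
x : Bool
  unify Bool ~ Bool
y : b
\y._ : b -> b
  unify Int ~ Int
  unify Int ~ Int
  unify Int ~ Int
  unify Int ~ Int
  unify Int ~ Int
  unify Int ~ Int
  unify b -> b ~ Bool -> c
  unify b ~ Bool
  unify Bool ~ c
_ _ : Bool
  unify Bool ~ Bool
\x._ : Bool -> Bool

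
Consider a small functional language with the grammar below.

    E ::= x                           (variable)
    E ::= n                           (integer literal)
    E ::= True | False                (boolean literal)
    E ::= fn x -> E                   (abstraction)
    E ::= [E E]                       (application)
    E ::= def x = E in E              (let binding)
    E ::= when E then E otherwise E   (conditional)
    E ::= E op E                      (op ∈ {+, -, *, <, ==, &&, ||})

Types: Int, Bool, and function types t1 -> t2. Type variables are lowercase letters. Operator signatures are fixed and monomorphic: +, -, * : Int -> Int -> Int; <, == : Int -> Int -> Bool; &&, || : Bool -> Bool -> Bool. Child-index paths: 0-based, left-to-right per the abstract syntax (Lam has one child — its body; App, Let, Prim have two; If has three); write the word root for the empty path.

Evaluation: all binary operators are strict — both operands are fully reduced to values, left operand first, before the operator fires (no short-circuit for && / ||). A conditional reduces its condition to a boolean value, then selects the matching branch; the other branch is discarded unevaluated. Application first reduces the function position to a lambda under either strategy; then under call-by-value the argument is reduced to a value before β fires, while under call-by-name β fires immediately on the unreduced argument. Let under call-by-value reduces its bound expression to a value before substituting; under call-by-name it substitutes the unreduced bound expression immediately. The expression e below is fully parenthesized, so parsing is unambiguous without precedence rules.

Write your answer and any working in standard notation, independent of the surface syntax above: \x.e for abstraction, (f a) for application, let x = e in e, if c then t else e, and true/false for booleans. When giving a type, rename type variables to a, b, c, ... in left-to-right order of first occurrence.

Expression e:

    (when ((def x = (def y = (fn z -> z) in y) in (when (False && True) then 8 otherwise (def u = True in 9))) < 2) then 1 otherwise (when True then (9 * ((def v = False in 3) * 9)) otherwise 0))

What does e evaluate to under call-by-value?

Answer: 243

Working:
step 0: (if ((let x = (let y = (\z.z) in y) in (if (false && true) then 8 else (let u = true in 9))) < 2) then 1 else (if true then (9 * ((let v = false in 3) * 9)) else 0))
step 1: [let@0.0.0] (if ((let x = (\z.z) in (if (false && true) then 8 else (let u = true in 9))) < 2) then 1 else (if true then (9 * ((let v = false in 3) * 9)) else 0))
step 2: [let@0.0] (if ((if (false && true) then 8 else (let u = true in 9)) < 2) then 1 else (if true then (9 * ((let v = false in 3) * 9)) else 0))
step 3: [delta@0.0.0] (if ((if false then 8 else (let u = true in 9)) < 2) then 1 else (if true then (9 * ((let v = false in 3) * 9)) else 0))
step 4: [if@0.0] (if ((let u = true in 9) < 2) then 1 else (if true then (9 * ((let v = false in 3) * 9)) else 0))
step 5: [let@0.0] (if (9 < 2) then 1 else (if true then (9 * ((let v = false in 3) * 9)) else 0))
step 6: [delta@0] (if false then 1 else (if true then (9 * ((let v = false in 3) * 9)) else 0))
step 7: [if@root] (if true then (9 * ((let v = false in 3) * 9)) else 0)
step 8: [if@root] (9 * ((let v = false in 3) * 9))
step 9: [let@1.0] (9 * (3 * 9))
step 10: [delta@1] (9 * 27)
step 11: [delta@root] 243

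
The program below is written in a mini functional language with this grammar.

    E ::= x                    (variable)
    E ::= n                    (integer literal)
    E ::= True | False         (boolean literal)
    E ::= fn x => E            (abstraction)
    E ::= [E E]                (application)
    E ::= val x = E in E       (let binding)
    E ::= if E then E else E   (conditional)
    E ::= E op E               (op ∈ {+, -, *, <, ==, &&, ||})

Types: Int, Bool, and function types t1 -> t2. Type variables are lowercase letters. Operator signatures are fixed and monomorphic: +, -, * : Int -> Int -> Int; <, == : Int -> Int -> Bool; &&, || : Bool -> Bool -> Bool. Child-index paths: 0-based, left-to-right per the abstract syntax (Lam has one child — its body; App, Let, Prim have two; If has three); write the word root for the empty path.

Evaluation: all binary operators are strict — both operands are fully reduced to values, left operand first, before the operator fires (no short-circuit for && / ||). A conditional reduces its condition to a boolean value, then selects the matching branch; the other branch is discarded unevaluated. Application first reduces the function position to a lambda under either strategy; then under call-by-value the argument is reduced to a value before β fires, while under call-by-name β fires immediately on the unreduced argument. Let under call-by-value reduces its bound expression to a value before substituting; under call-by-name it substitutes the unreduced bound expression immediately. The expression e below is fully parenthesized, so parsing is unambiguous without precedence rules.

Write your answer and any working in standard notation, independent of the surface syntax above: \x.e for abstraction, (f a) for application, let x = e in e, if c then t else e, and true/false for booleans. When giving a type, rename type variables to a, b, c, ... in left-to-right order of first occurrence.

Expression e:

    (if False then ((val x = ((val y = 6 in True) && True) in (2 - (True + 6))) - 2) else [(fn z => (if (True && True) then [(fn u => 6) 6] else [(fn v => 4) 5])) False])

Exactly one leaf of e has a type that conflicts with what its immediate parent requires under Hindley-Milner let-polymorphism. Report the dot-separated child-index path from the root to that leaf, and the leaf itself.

Derivation:
  unify Bool ~ Bool
let y : Int
  unify Bool ~ Bool
  unify Bool ~ Bool
let x : Bool
  unify Int ~ Int
  unify Bool ~ Int
  FAIL: mismatch Bool ~ Int

Answer: 1.0.1.1.0 : true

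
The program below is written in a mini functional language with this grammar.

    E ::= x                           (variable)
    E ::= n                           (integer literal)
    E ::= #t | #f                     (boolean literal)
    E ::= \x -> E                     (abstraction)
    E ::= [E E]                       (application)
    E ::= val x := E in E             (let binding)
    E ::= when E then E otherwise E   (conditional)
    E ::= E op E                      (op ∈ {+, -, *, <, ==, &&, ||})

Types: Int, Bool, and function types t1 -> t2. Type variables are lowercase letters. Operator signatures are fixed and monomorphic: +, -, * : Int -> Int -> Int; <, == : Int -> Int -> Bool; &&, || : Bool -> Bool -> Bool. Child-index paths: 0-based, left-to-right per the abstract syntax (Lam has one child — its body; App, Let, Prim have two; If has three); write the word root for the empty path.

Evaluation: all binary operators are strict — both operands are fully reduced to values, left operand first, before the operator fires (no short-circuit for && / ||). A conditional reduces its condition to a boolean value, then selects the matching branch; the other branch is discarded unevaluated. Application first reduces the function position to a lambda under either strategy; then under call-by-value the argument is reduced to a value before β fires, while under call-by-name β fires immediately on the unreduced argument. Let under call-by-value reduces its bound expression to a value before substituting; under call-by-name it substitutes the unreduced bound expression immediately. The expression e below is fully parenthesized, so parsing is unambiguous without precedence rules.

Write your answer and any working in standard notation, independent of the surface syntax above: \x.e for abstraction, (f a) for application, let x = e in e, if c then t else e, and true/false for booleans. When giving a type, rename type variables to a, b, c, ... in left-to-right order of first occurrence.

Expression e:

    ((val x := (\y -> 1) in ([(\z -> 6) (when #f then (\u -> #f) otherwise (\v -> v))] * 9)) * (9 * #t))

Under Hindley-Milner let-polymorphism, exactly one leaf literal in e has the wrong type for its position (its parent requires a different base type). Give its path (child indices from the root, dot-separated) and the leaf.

Answer: 1.1 : true

Working:
\y._ : a -> Int
let x : forall. a -> Int
\z._ : b -> Int
  unify Bool ~ Bool
\u._ : c -> Bool
v : d
\v._ : d -> d
  unify c -> Bool ~ d -> d
  unify c ~ d
  unify Bool ~ d
  unify b -> Int ~ (Bool -> Bool) -> e
  unify b ~ Bool -> Bool
  unify Int ~ e
_ _ : Int
  unify Int ~ Int
  unify Int ~ Int
  unify Int ~ Int
  unify Int ~ Int
  unify Bool ~ Int
  FAIL: mismatch Bool ~ Int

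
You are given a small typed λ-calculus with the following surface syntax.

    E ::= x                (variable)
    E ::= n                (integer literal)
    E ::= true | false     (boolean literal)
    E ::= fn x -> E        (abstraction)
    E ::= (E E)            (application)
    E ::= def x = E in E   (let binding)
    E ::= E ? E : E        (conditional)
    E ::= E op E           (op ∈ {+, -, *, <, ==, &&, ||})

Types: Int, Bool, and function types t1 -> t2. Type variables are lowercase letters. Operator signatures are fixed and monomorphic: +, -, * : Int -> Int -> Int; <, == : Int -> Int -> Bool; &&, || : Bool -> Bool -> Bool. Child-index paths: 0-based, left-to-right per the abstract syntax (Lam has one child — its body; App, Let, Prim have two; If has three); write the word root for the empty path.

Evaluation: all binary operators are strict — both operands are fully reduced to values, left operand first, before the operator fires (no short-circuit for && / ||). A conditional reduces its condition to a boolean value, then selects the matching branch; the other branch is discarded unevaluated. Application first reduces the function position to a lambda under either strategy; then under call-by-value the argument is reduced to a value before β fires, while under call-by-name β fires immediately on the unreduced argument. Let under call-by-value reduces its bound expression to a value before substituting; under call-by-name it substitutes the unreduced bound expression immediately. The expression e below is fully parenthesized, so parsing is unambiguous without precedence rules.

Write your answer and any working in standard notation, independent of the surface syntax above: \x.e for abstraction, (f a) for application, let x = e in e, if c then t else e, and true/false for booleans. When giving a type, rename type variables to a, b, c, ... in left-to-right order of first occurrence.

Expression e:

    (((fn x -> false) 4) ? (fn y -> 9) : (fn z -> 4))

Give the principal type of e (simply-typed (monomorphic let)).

Answer: a -> Int

Derivation:
\x._ : a -> Bool
  unify a -> Bool ~ Int -> b
  unify a ~ Int
  unify Bool ~ b
_ _ : Bool
  unify Bool ~ Bool
\y._ : c -> Int
\z._ : d -> Int
  unify c -> Int ~ d -> Int
  unify c ~ d
  unify Int ~ Int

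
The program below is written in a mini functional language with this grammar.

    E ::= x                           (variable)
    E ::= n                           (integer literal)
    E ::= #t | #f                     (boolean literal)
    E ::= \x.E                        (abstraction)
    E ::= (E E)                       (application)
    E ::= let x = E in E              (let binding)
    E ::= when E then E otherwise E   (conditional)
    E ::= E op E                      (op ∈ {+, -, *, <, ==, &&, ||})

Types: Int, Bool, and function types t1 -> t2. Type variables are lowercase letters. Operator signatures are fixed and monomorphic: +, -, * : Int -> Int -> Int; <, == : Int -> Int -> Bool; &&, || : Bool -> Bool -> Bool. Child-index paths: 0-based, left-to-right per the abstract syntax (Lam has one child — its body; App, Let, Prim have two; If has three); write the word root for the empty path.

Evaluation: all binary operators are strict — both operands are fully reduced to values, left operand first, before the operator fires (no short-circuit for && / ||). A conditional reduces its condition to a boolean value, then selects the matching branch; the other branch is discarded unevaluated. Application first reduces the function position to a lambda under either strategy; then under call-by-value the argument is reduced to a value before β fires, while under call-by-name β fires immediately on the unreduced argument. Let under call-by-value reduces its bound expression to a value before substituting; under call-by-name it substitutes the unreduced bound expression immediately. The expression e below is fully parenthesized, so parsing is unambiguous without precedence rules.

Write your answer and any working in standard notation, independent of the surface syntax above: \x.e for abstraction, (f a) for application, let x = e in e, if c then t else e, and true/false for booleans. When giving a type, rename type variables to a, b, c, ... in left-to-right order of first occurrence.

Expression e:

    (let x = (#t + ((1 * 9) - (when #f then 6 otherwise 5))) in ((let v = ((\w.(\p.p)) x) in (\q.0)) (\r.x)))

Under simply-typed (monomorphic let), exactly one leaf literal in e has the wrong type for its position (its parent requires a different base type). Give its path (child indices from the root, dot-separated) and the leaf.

Answer: 0.0 : true

Derivation:
  unify Bool ~ Int
  FAIL: mismatch Bool ~ Int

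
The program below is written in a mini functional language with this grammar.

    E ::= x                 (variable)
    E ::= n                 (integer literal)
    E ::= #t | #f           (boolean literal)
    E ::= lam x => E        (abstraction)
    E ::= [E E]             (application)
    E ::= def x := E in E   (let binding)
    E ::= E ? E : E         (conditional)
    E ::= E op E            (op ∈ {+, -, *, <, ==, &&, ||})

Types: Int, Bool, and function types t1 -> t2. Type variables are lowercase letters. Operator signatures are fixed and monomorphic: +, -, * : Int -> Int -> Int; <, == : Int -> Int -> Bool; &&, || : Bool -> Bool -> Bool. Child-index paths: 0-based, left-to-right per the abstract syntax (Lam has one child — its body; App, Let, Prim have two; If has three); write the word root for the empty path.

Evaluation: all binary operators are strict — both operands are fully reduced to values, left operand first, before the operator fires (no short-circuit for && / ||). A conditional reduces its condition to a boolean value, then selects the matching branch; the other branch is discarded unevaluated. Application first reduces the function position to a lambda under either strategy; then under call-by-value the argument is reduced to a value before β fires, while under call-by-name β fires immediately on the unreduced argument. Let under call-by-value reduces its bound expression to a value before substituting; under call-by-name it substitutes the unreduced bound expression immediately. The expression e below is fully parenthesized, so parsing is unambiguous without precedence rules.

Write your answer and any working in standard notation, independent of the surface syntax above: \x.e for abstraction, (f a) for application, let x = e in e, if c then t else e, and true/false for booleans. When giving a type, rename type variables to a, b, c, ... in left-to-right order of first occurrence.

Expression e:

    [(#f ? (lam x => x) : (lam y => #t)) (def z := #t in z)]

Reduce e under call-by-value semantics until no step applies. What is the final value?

Trace:
step 0: ((if false then (\x.x) else (\y.true)) (let z = true in z))
step 1: [if@0] ((\y.true) (let z = true in z))
step 2: [let@1] ((\y.true) true)
step 3: [beta@root] true

Answer: true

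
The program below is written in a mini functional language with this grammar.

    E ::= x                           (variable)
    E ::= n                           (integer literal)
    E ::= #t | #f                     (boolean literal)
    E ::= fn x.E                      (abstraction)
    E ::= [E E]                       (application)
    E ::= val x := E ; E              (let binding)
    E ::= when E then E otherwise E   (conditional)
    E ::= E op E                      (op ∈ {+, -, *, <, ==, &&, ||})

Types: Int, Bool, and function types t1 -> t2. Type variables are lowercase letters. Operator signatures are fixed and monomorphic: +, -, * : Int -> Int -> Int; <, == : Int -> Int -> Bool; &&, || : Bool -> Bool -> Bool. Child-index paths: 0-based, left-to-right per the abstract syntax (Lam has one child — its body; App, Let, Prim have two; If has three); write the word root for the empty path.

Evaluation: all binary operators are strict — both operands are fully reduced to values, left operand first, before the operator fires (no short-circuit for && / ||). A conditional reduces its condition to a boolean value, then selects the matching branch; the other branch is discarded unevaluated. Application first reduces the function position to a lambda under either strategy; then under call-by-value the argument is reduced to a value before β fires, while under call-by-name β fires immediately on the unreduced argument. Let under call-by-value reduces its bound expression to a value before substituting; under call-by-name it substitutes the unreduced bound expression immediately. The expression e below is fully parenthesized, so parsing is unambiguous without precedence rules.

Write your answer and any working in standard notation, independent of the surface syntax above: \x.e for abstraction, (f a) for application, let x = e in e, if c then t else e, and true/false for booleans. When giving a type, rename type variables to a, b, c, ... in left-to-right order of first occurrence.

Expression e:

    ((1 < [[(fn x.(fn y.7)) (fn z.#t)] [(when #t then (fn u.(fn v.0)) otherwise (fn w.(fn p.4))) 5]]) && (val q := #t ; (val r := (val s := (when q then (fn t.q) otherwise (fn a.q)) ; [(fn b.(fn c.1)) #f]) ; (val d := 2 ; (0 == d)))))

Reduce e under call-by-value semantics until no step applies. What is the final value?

Trace:
step 0: ((1 < (((\x.(\y.7)) (\z.true)) ((if true then (\u.(\v.0)) else (\w.(\p.4))) 5))) && (let q = true in (let r = (let s = (if q then (\t.q) else (\a.q)) in ((\b.(\c.1)) false)) in (let d = 2 in (0 == d)))))
step 1: [beta@0.1.0] ((1 < ((\y.7) ((if true then (\u.(\v.0)) else (\w.(\p.4))) 5))) && (let q = true in (let r = (let s = (if q then (\t.q) else (\a.q)) in ((\b.(\c.1)) false)) in (let d = 2 in (0 == d)))))
step 2: [if@0.1.1.0] ((1 < ((\y.7) ((\u.(\v.0)) 5))) && (let q = true in (let r = (let s = (if q then (\t.q) else (\a.q)) in ((\b.(\c.1)) false)) in (let d = 2 in (0 == d)))))
step 3: [beta@0.1.1] ((1 < ((\y.7) (\v.0))) && (let q = true in (let r = (let s = (if q then (\t.q) else (\a.q)) in ((\b.(\c.1)) false)) in (let d = 2 in (0 == d)))))
step 4: [beta@0.1] ((1 < 7) && (let q = true in (let r = (let s = (if q then (\t.q) else (\a.q)) in ((\b.(\c.1)) false)) in (let d = 2 in (0 == d)))))
step 5: [delta@0] (true && (let q = true in (let r = (let s = (if q then (\t.q) else (\a.q)) in ((\b.(\c.1)) false)) in (let d = 2 in (0 == d)))))
step 6: [let@1] (true && (let r = (let s = (if true then (\t.true) else (\a.true)) in ((\b.(\c.1)) false)) in (let d = 2 in (0 == d))))
step 7: [if@1.0.0] (true && (let r = (let s = (\t.true) in ((\b.(\c.1)) false)) in (let d = 2 in (0 == d))))
step 8: [let@1.0] (true && (let r = ((\b.(\c.1)) false) in (let d = 2 in (0 == d))))
step 9: [beta@1.0] (true && (let r = (\c.1) in (let d = 2 in (0 == d))))
step 10: [let@1] (true && (let d = 2 in (0 == d)))
step 11: [let@1] (true && (0 == 2))
step 12: [delta@1] (true && false)
step 13: [delta@root] false

Answer: false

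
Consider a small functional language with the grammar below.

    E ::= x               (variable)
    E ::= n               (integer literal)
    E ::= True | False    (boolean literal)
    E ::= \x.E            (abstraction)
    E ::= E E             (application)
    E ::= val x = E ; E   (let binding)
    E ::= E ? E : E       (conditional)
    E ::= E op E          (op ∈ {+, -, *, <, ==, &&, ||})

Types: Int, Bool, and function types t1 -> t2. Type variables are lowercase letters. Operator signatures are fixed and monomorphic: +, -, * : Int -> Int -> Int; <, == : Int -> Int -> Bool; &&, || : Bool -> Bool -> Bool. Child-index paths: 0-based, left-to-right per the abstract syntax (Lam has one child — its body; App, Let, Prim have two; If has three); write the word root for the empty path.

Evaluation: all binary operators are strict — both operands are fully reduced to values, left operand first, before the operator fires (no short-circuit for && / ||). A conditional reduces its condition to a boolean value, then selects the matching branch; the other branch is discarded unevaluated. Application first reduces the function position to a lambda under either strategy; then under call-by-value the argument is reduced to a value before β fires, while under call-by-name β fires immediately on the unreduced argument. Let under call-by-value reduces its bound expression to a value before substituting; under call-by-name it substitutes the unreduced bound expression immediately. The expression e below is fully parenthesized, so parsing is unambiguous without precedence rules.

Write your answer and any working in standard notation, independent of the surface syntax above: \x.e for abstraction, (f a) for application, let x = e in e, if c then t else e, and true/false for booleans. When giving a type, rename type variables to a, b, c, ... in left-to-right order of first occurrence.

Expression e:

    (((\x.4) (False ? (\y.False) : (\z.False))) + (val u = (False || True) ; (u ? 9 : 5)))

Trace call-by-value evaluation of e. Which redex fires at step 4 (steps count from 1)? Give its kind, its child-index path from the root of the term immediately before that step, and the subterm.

Working:
step 0: (((\x.4) (if false then (\y.false) else (\z.false))) + (let u = (false || true) in (if u then 9 else 5)))
step 1: [if@0.1] (((\x.4) (\z.false)) + (let u = (false || true) in (if u then 9 else 5)))
step 2: [beta@0] (4 + (let u = (false || true) in (if u then 9 else 5)))
step 3: [delta@1.0] (4 + (let u = true in (if u then 9 else 5)))
step 4: [let@1] (4 + (if true then 9 else 5))

Answer: let at 1 : (let u = true in (if u then 9 else 5))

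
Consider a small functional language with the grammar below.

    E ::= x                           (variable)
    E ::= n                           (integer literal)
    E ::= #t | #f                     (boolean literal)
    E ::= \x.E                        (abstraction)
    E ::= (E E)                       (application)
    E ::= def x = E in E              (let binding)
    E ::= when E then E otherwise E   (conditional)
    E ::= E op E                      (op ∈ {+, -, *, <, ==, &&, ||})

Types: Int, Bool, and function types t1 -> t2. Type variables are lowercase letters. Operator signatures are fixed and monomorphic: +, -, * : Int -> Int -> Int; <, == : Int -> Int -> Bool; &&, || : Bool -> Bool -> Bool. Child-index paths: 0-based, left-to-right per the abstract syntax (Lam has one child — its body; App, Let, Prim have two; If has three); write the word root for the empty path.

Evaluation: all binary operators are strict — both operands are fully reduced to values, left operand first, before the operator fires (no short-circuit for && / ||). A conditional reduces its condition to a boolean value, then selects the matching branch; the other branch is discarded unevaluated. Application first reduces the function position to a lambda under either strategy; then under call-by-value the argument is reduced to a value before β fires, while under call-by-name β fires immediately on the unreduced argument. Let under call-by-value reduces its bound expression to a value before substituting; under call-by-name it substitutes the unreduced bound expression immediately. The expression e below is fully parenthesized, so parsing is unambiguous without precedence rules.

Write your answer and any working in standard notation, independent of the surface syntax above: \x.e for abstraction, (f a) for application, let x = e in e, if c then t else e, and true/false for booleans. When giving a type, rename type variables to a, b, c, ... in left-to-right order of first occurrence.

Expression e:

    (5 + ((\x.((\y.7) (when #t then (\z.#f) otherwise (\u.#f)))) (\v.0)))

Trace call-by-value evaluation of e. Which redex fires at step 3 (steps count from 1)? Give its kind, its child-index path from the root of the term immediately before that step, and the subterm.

Trace:
step 0: (5 + ((\x.((\y.7) (if true then (\z.false) else (\u.false)))) (\v.0)))
step 1: [beta@1] (5 + ((\y.7) (if true then (\z.false) else (\u.false))))
step 2: [if@1.1] (5 + ((\y.7) (\z.false)))
step 3: [beta@1] (5 + 7)

Answer: beta at 1 : ((\y.7) (\z.false))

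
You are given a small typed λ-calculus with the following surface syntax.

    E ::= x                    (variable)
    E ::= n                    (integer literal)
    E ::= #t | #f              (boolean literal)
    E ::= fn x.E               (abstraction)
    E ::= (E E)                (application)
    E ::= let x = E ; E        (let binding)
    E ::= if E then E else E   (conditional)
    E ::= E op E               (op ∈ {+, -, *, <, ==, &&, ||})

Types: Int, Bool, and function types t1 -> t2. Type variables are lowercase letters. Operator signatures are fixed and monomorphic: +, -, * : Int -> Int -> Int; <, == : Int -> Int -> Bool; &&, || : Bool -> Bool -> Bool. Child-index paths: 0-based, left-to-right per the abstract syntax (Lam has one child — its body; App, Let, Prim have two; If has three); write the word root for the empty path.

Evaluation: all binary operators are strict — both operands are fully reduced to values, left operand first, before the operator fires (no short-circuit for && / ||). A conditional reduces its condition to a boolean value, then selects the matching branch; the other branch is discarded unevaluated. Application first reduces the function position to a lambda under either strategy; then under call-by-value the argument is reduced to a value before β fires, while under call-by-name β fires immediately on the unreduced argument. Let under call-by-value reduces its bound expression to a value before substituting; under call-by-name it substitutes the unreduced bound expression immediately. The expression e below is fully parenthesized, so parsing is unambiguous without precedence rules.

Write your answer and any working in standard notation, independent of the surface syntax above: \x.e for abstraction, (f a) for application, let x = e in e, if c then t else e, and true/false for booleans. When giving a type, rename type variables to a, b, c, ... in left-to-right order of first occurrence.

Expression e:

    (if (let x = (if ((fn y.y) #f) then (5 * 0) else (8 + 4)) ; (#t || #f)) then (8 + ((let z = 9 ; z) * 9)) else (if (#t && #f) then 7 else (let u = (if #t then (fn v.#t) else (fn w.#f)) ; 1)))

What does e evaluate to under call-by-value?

Answer: 89

Derivation:
step 0: (if (let x = (if ((\y.y) false) then (5 * 0) else (8 + 4)) in (true || false)) then (8 + ((let z = 9 in z) * 9)) else (if (true && false) then 7 else (let u = (if true then (\v.true) else (\w.false)) in 1)))
step 1: [beta@0.0.0] (if (let x = (if false then (5 * 0) else (8 + 4)) in (true || false)) then (8 + ((let z = 9 in z) * 9)) else (if (true && false) then 7 else (let u = (if true then (\v.true) else (\w.false)) in 1)))
step 2: [if@0.0] (if (let x = (8 + 4) in (true || false)) then (8 + ((let z = 9 in z) * 9)) else (if (true && false) then 7 else (let u = (if true then (\v.true) else (\w.false)) in 1)))
step 3: [delta@0.0] (if (let x = 12 in (true || false)) then (8 + ((let z = 9 in z) * 9)) else (if (true && false) then 7 else (let u = (if true then (\v.true) else (\w.false)) in 1)))
step 4: [let@0] (if (true || false) then (8 + ((let z = 9 in z) * 9)) else (if (true && false) then 7 else (let u = (if true then (\v.true) else (\w.false)) in 1)))
step 5: [delta@0] (if true then (8 + ((let z = 9 in z) * 9)) else (if (true && false) then 7 else (let u = (if true then (\v.true) else (\w.false)) in 1)))
step 6: [if@root] (8 + ((let z = 9 in z) * 9))
step 7: [let@1.0] (8 + (9 * 9))
step 8: [delta@1] (8 + 81)
step 9: [delta@root] 89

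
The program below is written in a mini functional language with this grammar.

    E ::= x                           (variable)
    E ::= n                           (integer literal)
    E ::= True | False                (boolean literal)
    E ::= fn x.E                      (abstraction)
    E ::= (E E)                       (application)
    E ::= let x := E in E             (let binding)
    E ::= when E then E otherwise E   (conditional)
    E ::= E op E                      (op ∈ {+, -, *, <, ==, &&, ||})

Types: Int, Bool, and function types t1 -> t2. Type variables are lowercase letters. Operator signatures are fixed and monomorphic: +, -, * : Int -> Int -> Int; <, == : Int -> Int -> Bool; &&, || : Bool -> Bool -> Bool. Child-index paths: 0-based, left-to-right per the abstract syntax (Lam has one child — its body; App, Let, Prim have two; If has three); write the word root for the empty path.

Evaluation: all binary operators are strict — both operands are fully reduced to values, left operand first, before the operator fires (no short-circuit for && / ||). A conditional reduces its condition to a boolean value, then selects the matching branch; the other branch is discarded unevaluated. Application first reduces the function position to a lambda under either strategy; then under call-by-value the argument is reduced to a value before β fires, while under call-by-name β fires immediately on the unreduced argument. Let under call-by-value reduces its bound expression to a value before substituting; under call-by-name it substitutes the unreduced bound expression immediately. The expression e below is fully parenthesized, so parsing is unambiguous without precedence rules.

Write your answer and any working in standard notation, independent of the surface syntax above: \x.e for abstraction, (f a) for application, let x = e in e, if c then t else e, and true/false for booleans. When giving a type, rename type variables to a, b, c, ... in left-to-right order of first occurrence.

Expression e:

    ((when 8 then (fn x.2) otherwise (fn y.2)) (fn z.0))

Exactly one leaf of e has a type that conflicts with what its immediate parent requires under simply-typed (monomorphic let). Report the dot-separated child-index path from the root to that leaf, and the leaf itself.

Answer: 0.0 : 8

Working:
  unify Int ~ Bool
  FAIL: mismatch Int ~ Bool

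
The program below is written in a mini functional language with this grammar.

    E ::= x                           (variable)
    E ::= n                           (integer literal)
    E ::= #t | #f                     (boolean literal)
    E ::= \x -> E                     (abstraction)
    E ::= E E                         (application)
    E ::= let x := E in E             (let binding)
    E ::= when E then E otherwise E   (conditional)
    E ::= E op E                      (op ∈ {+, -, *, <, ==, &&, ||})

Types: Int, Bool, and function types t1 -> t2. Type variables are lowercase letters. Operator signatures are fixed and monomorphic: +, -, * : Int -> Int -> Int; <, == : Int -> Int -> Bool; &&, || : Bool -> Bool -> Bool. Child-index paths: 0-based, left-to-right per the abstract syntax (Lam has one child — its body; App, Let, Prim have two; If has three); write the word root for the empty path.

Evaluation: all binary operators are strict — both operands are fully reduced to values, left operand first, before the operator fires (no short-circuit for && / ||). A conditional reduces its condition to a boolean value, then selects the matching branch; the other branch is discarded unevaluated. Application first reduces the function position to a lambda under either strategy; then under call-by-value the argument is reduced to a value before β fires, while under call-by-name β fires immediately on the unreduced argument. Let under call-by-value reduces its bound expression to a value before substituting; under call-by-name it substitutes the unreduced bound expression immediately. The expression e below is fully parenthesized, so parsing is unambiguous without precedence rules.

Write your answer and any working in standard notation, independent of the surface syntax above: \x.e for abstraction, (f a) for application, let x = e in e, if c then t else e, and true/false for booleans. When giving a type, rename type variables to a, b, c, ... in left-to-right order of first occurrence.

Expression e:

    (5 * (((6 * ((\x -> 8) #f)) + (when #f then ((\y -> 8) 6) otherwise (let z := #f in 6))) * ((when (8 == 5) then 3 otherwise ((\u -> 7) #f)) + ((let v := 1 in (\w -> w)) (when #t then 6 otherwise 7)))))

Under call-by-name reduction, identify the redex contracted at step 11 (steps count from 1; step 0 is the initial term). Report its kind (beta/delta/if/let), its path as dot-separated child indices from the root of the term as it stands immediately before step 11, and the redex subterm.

Working:
step 0: (5 * (((6 * ((\x.8) false)) + (if false then ((\y.8) 6) else (let z = false in 6))) * ((if (8 == 5) then 3 else ((\u.7) false)) + ((let v = 1 in (\w.w)) (if true then 6 else 7)))))
step 1: [beta@1.0.0.1] (5 * (((6 * 8) + (if false then ((\y.8) 6) else (let z = false in 6))) * ((if (8 == 5) then 3 else ((\u.7) false)) + ((let v = 1 in (\w.w)) (if true then 6 else 7)))))
step 2: [delta@1.0.0] (5 * ((48 + (if false then ((\y.8) 6) else (let z = false in 6))) * ((if (8 == 5) then 3 else ((\u.7) false)) + ((let v = 1 in (\w.w)) (if true then 6 else 7)))))
step 3: [if@1.0.1] (5 * ((48 + (let z = false in 6)) * ((if (8 == 5) then 3 else ((\u.7) false)) + ((let v = 1 in (\w.w)) (if true then 6 else 7)))))
step 4: [let@1.0.1] (5 * ((48 + 6) * ((if (8 == 5) then 3 else ((\u.7) false)) + ((let v = 1 in (\w.w)) (if true then 6 else 7)))))
step 5: [delta@1.0] (5 * (54 * ((if (8 == 5) then 3 else ((\u.7) false)) + ((let v = 1 in (\w.w)) (if true then 6 else 7)))))
step 6: [delta@1.1.0.0] (5 * (54 * ((if false then 3 else ((\u.7) false)) + ((let v = 1 in (\w.w)) (if true then 6 else 7)))))
step 7: [if@1.1.0] (5 * (54 * (((\u.7) false) + ((let v = 1 in (\w.w)) (if true then 6 else 7)))))
step 8: [beta@1.1.0] (5 * (54 * (7 + ((let v = 1 in (\w.w)) (if true then 6 else 7)))))
step 9: [let@1.1.1.0] (5 * (54 * (7 + ((\w.w) (if true then 6 else 7)))))
step 10: [beta@1.1.1] (5 * (54 * (7 + (if true then 6 else 7))))
step 11: [if@1.1.1] (5 * (54 * (7 + 6)))

Answer: if at 1.1.1 : (if true then 6 else 7)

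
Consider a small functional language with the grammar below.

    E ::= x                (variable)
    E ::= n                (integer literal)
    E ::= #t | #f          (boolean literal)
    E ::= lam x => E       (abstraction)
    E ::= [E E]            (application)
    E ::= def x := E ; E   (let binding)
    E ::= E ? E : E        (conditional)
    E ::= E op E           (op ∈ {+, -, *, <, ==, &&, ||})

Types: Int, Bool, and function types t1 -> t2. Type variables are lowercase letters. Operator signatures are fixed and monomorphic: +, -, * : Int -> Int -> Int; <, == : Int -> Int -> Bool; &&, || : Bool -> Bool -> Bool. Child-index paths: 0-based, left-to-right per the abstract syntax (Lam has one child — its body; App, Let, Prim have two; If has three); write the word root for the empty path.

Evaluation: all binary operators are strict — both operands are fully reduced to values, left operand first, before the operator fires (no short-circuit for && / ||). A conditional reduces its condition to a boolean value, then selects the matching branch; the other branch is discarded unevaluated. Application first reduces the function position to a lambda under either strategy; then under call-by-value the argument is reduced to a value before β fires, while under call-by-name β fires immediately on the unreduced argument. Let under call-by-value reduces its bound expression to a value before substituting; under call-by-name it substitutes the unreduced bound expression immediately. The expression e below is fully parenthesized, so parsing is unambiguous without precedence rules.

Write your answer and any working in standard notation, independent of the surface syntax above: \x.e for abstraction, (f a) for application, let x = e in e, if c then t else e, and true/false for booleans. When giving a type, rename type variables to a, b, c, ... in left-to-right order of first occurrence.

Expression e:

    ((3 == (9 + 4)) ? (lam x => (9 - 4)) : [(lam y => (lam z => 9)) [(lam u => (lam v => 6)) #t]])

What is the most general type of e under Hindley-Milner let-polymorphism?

Answer: a -> Int

Trace:
  unify Int ~ Int
  unify Int ~ Int
  unify Int ~ Int
  unify Int ~ Int
  unify Bool ~ Bool
  unify Int ~ Int
  unify Int ~ Int
\x._ : a -> Int
\z._ : c -> Int
\y._ : b -> c -> Int
\v._ : e -> Int
\u._ : d -> e -> Int
  unify d -> e -> Int ~ Bool -> f
  unify d ~ Bool
  unify e -> Int ~ f
_ _ : e -> Int
  unify b -> c -> Int ~ (e -> Int) -> g
  unify b ~ e -> Int
  unify c -> Int ~ g
_ _ : c -> Int
  unify a -> Int ~ c -> Int
  unify a ~ c
  unify Int ~ Int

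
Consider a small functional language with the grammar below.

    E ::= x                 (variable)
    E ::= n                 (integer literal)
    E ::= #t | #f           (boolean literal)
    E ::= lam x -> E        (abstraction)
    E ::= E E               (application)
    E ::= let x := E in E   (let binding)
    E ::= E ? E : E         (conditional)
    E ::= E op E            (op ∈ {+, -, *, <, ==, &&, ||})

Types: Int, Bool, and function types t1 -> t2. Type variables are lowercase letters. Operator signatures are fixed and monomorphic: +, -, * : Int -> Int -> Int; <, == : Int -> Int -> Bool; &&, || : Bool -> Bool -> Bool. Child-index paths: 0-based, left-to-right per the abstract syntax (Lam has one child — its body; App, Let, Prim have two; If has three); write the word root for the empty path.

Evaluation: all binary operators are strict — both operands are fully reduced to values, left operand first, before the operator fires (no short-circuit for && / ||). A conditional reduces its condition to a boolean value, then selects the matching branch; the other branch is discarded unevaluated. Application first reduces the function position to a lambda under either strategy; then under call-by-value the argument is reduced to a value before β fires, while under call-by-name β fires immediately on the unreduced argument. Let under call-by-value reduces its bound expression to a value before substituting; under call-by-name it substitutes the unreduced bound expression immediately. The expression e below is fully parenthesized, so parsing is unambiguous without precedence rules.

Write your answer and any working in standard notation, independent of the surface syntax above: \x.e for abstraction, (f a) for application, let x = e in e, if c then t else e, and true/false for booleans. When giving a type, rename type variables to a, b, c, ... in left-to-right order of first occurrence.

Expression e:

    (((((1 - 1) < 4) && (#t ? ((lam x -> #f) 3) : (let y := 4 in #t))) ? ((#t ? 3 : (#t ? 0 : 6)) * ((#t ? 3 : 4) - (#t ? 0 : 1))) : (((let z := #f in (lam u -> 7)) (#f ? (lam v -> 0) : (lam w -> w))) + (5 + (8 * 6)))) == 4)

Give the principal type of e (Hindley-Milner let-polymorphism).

Answer: Bool

Derivation:
  unify Int ~ Int
  unify Int ~ Int
  unify Int ~ Int
  unify Int ~ Int
  unify Bool ~ Bool
  unify Bool ~ Bool
\x._ : a -> Bool
  unify a -> Bool ~ Int -> b
  unify a ~ Int
  unify Bool ~ b
_ _ : Bool
let y : Int
  unify Bool ~ Bool
  unify Bool ~ Bool
  unify Bool ~ Bool
  unify Bool ~ Bool
  unify Bool ~ Bool
  unify Int ~ Int
  unify Int ~ Int
  unify Int ~ Int
  unify Bool ~ Bool
  unify Int ~ Int
  unify Int ~ Int
  unify Bool ~ Bool
  unify Int ~ Int
  unify Int ~ Int
  unify Int ~ Int
let z : Bool
\u._ : c -> Int
  unify Bool ~ Bool
\v._ : d -> Int
w : e
\w._ : e -> e
  unify d -> Int ~ e -> e
  unify d ~ e
  unify Int ~ e
  unify c -> Int ~ (Int -> Int) -> f
  unify c ~ Int -> Int
  unify Int ~ f
_ _ : Int
  unify Int ~ Int
  unify Int ~ Int
  unify Int ~ Int
  unify Int ~ Int
  unify Int ~ Int
  unify Int ~ Int
  unify Int ~ Int
  unify Int ~ Int
  unify Int ~ Int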